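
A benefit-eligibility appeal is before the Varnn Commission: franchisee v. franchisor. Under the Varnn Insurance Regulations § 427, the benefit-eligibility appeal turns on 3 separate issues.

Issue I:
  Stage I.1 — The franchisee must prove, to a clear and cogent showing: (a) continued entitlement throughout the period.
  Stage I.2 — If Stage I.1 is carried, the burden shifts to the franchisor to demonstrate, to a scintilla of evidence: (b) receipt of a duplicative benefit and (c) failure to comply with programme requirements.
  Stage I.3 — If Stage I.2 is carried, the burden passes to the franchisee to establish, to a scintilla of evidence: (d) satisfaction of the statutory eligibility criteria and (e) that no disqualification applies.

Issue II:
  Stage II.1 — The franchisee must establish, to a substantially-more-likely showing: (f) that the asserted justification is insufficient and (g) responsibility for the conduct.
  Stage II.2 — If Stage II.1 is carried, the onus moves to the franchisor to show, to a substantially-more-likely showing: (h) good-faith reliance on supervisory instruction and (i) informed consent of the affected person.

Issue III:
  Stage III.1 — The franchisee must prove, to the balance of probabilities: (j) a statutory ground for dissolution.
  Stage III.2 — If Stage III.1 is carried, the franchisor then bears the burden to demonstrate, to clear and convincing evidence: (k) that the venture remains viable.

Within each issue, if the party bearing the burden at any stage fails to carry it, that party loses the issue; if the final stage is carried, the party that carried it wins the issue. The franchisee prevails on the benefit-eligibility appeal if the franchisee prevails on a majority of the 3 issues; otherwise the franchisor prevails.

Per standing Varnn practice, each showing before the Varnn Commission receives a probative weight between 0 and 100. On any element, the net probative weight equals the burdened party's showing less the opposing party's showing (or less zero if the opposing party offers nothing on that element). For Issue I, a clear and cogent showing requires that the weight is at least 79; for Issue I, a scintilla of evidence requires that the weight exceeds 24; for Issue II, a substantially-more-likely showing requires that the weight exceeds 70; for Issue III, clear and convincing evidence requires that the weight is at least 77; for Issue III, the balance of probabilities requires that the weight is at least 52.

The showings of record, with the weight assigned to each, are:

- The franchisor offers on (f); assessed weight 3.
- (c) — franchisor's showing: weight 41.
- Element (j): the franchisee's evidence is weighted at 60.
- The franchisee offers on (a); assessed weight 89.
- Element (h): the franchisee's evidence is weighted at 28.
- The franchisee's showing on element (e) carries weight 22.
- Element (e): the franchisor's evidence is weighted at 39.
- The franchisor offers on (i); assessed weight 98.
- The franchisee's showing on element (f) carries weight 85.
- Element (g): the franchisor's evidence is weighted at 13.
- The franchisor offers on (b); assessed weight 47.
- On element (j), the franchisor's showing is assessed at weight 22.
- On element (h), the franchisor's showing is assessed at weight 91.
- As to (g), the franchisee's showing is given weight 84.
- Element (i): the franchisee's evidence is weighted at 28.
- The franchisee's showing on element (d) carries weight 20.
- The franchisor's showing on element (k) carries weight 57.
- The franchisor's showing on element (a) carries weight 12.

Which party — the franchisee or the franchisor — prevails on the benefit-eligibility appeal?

franchisor

— Issue I —
Stage I.1 (franchisee, a clear and cogent showing, weight is at least 79): (a) net 89−12=77 < 79 — fails.
  Stage I.1 not carried; the franchisee fails its burden.
The analysis ends at Stage I.1; the franchisor prevails on this issue.
— Issue II —
Stage II.1 — burden on franchisee; standard: a substantially-more-likely showing (weight exceeds 70).
    (f): 85 − 3 = 82 > 70 [met]
    (g): 84 − 13 = 71 > 70 [met]
  All elements met. The burden passes to the franchisor.
Stage II.2 — burden on franchisor; standard: a substantially-more-likely showing (weight exceeds 70).
    (h): 91 − 28 = 63 ≤ 70 [not met]
    (i): 98 − 28 = 70 ≤ 70 [not met]
  Not every element is met, so the franchisor fails to carry Stage II.2.
So the franchisee prevails on this issue.
— Issue III —
Stage III.1 (franchisee, the balance of probabilities, weight is at least 52): (j) net 60−22=38 < 52 — fails.
  Not every element is met, so the franchisee fails to carry Stage III.1.
The analysis ends at Stage III.1; the franchisor prevails on this issue.
Per-issue: Issue I → franchisor; Issue II → franchisee; Issue III → franchisor. The franchisee must prevail on a majority of issues; overall, the franchisor prevails.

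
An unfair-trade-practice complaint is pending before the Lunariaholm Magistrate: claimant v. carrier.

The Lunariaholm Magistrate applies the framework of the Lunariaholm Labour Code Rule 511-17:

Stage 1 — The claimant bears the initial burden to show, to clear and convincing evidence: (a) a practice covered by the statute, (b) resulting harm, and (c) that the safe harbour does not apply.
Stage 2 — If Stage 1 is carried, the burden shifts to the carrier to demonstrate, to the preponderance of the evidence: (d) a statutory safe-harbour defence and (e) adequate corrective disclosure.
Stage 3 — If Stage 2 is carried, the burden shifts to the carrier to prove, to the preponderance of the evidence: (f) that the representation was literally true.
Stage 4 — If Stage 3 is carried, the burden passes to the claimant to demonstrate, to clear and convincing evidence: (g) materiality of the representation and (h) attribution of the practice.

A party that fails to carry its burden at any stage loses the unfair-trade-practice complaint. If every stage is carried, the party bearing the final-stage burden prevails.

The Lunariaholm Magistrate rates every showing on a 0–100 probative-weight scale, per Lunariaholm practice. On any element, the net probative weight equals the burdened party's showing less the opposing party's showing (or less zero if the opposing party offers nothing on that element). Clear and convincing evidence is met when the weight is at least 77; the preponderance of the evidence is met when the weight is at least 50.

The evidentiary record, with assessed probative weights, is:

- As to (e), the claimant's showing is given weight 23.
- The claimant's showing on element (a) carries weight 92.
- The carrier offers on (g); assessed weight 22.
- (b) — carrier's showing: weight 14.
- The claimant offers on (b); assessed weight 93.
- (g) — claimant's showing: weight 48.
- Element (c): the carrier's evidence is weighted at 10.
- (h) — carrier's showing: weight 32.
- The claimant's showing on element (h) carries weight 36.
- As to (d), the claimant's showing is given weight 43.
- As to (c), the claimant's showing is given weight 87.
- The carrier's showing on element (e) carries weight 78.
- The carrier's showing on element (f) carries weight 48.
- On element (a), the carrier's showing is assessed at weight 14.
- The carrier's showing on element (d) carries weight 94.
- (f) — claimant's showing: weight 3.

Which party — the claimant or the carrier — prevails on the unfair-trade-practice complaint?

At Stage 1 the claimant must meet clear and convincing evidence (weight is at least 77): on (a) the weight is 92 less the opposing 14 gives net 78, ≥ 77, so (a) meets the standard; on (b) the weight is 93 less the opposing 14 gives net 79, ≥ 77, so (b) meets the standard; on (c) the weight is 87 less the opposing 10 gives net 77, which does reach 77, so (c) meets the standard.
  Stage 1 is satisfied; the onus moves to the carrier.
At Stage 2 the carrier must meet the preponderance of the evidence (weight is at least 50): on (d) the weight is 94 less the opposing 43 gives net 51, which does reach 50, so (d) meets the standard; on (e) the weight is 78 less the opposing 23 gives net 55, which does reach 50, so (e) meets the standard.
  All elements met. The carrier retains the burden for Stage 3.
At Stage 3 the carrier must meet the preponderance of the evidence (weight is at least 50): on (f) the weight is 48 less the opposing 3 gives net 45, < 50, so (f) does not meet the standard.
  The carrier does not carry Stage 3.
The analysis ends at Stage 3; the claimant prevails.

claimant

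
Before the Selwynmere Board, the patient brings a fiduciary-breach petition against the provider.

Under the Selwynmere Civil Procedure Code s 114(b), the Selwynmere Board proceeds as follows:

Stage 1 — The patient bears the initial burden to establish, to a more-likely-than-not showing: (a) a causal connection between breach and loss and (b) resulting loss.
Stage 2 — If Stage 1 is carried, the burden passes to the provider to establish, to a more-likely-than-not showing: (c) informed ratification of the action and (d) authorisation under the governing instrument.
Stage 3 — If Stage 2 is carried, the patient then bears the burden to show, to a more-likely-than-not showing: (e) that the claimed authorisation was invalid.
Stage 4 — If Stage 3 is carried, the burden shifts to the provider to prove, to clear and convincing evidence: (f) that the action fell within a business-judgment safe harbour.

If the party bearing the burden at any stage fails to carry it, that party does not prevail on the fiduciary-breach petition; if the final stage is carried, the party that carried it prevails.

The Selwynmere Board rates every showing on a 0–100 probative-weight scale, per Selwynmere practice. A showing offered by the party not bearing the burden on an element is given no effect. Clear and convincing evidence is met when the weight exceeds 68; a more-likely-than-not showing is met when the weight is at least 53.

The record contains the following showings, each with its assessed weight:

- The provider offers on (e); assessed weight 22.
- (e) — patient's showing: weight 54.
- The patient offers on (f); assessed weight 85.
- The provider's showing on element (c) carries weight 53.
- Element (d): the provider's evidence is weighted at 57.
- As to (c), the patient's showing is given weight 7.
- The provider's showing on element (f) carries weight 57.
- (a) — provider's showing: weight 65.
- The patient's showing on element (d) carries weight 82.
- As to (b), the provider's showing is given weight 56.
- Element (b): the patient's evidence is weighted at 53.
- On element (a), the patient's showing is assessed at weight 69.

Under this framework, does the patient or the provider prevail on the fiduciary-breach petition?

Stage 1 (patient, a more-likely-than-not showing, weight is at least 53): (a) 69 (provider's 65 disregarded) ≥ 53 — meets; (b) 53 (provider's 56 disregarded) ≥ 53 — meets.
  Stage 1 carried; the burden shifts to the provider.
Stage 2 (provider, a more-likely-than-not showing, weight is at least 53): (c) 53 (patient's 7 disregarded) ≥ 53 — meets; (d) 57 (patient's 82 disregarded) ≥ 53 — meets.
  The provider carries Stage 2; the patient now bears the burden.
Stage 3 (patient, a more-likely-than-not showing, weight is at least 53): (e) 54 (provider's 22 disregarded) ≥ 53 — meets.
  All elements met. The burden passes to the provider.
Stage 4 (provider, clear and convincing evidence, weight exceeds 68): (f) 57 (patient's 85 disregarded) ≤ 68 — fails.
  The provider does not carry Stage 4.
The analysis ends at Stage 4; the patient prevails.

patient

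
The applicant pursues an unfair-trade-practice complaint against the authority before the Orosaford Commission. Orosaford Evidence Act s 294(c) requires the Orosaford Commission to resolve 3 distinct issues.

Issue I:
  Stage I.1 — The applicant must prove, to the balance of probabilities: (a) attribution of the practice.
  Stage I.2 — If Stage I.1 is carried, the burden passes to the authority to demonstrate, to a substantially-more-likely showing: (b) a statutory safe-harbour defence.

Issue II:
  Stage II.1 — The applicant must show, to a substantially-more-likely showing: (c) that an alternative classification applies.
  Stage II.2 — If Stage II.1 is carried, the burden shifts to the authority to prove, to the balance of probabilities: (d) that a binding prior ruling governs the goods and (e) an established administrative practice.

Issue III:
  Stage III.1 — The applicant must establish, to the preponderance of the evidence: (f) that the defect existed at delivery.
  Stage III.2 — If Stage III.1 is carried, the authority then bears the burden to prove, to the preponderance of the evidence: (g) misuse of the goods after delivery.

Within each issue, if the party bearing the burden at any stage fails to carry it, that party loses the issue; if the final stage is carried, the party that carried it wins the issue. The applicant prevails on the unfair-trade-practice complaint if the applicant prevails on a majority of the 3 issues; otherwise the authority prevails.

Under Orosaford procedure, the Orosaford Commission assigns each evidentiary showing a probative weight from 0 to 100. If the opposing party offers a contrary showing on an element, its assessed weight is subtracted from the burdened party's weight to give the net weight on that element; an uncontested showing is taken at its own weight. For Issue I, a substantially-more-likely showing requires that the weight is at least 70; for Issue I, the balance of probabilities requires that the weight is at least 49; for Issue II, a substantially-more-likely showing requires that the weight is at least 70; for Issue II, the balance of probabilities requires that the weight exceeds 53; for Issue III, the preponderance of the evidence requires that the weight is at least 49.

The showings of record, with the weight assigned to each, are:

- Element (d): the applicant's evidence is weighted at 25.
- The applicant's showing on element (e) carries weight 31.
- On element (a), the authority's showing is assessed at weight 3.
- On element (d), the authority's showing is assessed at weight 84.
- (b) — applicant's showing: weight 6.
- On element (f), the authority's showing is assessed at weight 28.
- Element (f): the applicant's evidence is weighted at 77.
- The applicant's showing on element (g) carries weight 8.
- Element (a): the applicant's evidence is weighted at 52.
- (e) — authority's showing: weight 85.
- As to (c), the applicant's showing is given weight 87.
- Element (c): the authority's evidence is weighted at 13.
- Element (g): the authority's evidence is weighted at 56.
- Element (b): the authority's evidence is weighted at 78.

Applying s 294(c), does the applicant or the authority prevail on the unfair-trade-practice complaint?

— Issue I —
At Stage I.1 the applicant must meet the balance of probabilities (weight is at least 49): on (a) the weight is 52 less the opposing 3 gives net 49, ≥ 49, so (a) meets the standard.
  All elements met. The burden passes to the authority.
At Stage I.2 the authority must meet a substantially-more-likely showing (weight is at least 70): on (b) the weight is 78 less the opposing 6 gives net 72, which does reach 70, so (b) meets the standard.
  All elements met at the final stage.
Every stage carried; the authority prevails on this issue.
— Issue II —
Stage II.1 — burden on applicant; standard: a substantially-more-likely showing (weight is at least 70).
    (c): 87 − 13 = 74 ≥ 70 [met]
  The applicant carries Stage II.1; the authority now bears the burden.
Stage II.2 — burden on authority; standard: the balance of probabilities (weight exceeds 53).
    (d): 84 − 25 = 59 > 53 [met]
    (e): 85 − 31 = 54 > 53 [met]
  Stage II.2 carried; the final stage is satisfied.
Every stage carried; the authority prevails on this issue.
— Issue III —
Stage III.1 — burden on applicant; standard: the preponderance of the evidence (weight is at least 49).
    (f): 77 − 28 = 49 ≥ 49 [met]
  The applicant carries Stage III.1; the authority now bears the burden.
Stage III.2 — burden on authority; standard: the preponderance of the evidence (weight is at least 49).
    (g): 56 − 8 = 48 < 49 [not met]
  Stage III.2 not carried; the authority fails its burden.
The analysis ends at Stage III.2; the applicant prevails on this issue.
Per-issue: Issue I → authority; Issue II → authority; Issue III → applicant. The applicant must prevail on a majority of issues; overall, the authority prevails.

authority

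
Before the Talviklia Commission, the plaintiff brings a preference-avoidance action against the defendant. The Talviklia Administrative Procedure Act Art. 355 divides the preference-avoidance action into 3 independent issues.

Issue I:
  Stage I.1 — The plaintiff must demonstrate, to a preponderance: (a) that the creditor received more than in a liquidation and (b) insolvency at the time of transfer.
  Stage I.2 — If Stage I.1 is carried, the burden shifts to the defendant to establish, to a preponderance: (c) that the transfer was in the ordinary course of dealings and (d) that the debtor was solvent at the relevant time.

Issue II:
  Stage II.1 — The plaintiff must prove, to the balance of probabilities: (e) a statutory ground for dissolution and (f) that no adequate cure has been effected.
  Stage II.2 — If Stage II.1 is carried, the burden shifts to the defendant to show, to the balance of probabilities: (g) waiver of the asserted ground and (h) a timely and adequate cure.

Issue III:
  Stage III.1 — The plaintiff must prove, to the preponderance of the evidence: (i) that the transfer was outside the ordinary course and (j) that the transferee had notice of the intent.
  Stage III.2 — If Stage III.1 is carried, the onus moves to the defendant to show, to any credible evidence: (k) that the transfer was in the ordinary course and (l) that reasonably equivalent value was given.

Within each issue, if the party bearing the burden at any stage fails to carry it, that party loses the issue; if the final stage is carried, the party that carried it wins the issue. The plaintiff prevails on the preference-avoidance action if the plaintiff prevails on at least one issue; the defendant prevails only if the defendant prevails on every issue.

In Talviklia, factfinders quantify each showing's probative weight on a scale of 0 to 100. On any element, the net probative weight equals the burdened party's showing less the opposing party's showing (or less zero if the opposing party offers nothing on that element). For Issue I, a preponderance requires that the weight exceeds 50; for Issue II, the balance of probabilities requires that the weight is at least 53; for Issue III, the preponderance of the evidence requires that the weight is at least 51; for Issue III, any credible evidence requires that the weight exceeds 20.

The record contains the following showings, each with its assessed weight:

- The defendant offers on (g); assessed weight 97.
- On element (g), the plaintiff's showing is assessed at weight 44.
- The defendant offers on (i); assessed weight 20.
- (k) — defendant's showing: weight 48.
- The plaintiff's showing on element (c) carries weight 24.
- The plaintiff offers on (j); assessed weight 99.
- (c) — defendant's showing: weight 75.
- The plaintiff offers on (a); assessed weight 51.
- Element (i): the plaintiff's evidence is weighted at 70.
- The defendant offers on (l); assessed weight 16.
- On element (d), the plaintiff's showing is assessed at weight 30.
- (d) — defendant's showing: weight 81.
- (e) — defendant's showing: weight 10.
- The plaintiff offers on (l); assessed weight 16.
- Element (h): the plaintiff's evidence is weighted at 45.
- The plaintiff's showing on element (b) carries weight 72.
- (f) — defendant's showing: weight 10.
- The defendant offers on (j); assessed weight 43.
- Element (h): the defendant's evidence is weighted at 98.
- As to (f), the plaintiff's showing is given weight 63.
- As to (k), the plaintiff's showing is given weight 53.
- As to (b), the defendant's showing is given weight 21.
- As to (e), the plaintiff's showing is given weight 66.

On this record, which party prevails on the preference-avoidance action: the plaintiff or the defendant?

defendant

— Issue I —
Stage I.1 — burden on plaintiff; standard: a preponderance (weight exceeds 50).
    (a): 51 > 50 [met]
    (b): 72 − 21 = 51 > 50 [met]
  The plaintiff carries Stage I.1; the defendant now bears the burden.
Stage I.2 — burden on defendant; standard: a preponderance (weight exceeds 50).
    (c): 75 − 24 = 51 > 50 [met]
    (d): 81 − 30 = 51 > 50 [met]
  All elements met at the final stage.
Every stage carried; the defendant prevails on this issue.
— Issue II —
Stage II.1 (plaintiff, the balance of probabilities, weight is at least 53): (e) net 66−10=56 ≥ 53 — meets; (f) net 63−10=53 ≥ 53 — meets.
  The plaintiff carries Stage II.1; the defendant now bears the burden.
Stage II.2 (defendant, the balance of probabilities, weight is at least 53): (g) net 97−44=53 ≥ 53 — meets; (h) net 98−45=53 ≥ 53 — meets.
  The defendant carries the last stage.
All stages carried — the defendant prevails on this issue.
— Issue III —
At Stage III.1 the plaintiff must meet the preponderance of the evidence (weight is at least 51): on (i) the weight is 70 less the opposing 20 gives net 50, < 51, so (i) does not meet the standard; on (j) the weight is 99 less the opposing 43 gives net 56, ≥ 51, so (j) meets the standard.
  Stage III.1 not carried; the plaintiff fails its burden.
The analysis ends at Stage III.1; the defendant prevails on this issue.
Per-issue: Issue I → defendant; Issue II → defendant; Issue III → defendant. The plaintiff must prevail on at least one issue; overall, the defendant prevails.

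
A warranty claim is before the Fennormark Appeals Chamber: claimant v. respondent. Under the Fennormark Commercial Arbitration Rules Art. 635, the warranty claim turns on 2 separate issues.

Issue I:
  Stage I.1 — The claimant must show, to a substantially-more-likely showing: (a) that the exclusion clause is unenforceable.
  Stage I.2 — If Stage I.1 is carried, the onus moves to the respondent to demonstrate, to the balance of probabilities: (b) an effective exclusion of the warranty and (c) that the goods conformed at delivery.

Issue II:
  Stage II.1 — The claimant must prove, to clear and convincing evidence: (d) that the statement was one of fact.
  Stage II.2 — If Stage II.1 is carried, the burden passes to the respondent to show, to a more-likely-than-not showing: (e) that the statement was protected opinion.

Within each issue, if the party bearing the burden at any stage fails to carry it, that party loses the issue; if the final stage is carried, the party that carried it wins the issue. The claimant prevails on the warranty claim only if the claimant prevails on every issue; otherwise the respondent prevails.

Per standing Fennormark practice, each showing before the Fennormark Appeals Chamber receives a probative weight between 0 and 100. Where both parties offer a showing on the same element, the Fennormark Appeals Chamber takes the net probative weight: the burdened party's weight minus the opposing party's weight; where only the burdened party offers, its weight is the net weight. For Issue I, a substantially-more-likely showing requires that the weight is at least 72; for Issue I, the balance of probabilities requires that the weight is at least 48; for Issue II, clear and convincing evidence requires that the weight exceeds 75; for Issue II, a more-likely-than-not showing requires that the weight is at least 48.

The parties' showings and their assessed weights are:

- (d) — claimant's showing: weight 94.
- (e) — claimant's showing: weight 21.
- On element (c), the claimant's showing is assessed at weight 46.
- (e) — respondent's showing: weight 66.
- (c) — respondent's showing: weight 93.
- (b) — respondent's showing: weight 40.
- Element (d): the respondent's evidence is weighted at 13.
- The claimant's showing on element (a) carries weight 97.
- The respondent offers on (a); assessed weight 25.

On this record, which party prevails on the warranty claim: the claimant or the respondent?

claimant

— Issue I —
At Stage I.1 the claimant must meet a substantially-more-likely showing (weight is at least 72): on (a) the weight is 97 less the opposing 25 gives net 72, ≥ 72, so (a) meets the standard.
  Stage I.1 is satisfied; the onus moves to the respondent.
At Stage I.2 the respondent must meet the balance of probabilities (weight is at least 48): on (b) the weight is 40, which does not reach 48, so (b) does not meet the standard; on (c) the weight is 93 less the opposing 46 gives net 47, < 48, so (c) does not meet the standard.
  Stage I.2 not carried; the respondent fails its burden.
The analysis ends at Stage I.2; the claimant prevails on this issue.
— Issue II —
Stage II.1 — burden on claimant; standard: clear and convincing evidence (weight exceeds 75).
    (d): 94 − 13 = 81 > 75 [met]
  All elements met. The burden passes to the respondent.
Stage II.2 — burden on respondent; standard: a more-likely-than-not showing (weight is at least 48).
    (e): 66 − 21 = 45 < 48 [not met]
  Not every element is met, so the respondent fails to carry Stage II.2.
So the claimant prevails on this issue.
Per-issue: Issue I → claimant; Issue II → claimant. The claimant must prevail on every issue; overall, the claimant prevails.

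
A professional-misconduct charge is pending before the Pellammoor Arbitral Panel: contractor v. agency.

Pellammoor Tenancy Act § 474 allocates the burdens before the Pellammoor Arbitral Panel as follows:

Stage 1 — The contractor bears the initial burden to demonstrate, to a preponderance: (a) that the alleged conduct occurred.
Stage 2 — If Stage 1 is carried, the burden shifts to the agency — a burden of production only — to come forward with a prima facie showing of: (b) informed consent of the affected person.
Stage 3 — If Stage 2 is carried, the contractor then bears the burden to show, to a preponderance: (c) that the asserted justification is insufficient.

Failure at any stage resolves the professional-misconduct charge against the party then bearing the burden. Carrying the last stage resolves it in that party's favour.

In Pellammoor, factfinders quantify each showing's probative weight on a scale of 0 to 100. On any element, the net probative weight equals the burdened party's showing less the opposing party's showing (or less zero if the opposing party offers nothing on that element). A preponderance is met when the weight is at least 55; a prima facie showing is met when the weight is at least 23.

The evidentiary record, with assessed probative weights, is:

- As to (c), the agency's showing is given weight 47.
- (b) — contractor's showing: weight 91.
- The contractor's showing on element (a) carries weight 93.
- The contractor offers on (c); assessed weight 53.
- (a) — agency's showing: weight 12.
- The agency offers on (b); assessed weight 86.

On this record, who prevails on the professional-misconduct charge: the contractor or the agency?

Stage 1 (contractor, a preponderance, weight is at least 55): (a) net 93−12=81 ≥ 55 — meets.
  Stage 1 is satisfied; the onus moves to the agency.
Stage 2 (agency, a prima facie showing, weight is at least 23): (b) net 86−91=-5 < 23 — fails.
  Stage 2 not carried; the agency fails its burden.
The analysis ends at Stage 2; the contractor prevails.

contractor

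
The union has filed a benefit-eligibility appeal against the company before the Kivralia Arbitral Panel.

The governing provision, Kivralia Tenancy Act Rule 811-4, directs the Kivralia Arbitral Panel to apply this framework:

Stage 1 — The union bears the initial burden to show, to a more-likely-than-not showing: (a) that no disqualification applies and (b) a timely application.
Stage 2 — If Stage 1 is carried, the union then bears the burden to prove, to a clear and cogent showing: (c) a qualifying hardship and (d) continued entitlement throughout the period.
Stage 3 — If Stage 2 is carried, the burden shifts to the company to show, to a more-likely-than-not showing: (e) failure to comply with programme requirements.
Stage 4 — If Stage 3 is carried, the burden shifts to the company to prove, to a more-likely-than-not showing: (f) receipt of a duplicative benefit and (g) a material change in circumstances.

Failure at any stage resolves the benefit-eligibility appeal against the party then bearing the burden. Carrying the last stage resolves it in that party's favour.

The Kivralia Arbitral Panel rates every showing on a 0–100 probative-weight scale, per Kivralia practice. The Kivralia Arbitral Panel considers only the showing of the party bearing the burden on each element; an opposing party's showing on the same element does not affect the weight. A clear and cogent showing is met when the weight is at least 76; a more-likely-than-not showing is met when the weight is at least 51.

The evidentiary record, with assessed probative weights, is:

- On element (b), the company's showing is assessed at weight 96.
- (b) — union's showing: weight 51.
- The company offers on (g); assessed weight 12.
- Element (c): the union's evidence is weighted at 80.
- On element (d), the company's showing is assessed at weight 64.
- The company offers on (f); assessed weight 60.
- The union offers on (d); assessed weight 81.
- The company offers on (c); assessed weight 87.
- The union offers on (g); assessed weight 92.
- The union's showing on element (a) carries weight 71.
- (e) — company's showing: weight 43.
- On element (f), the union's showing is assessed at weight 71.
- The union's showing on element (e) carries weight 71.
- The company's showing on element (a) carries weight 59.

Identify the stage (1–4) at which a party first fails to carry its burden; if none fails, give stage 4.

Stage 1 — burden on union; standard: a more-likely-than-not showing (weight is at least 51).
    (a): 71 (company's 59 disregarded) ≥ 51 [met]
    (b): 51 (company's 96 disregarded) ≥ 51 [met]
  Stage 1 carried; the burden remains with the union.
Stage 2 — burden on union; standard: a clear and cogent showing (weight is at least 76).
    (c): 80 (company's 87 disregarded) ≥ 76 [met]
    (d): 81 (company's 64 disregarded) ≥ 76 [met]
  The union carries Stage 2; the company now bears the burden.
Stage 3 — burden on company; standard: a more-likely-than-not showing (weight is at least 51).
    (e): 43 (union's 71 disregarded) < 51 [not met]
  The company does not carry Stage 3.
So the union prevails.

stage 3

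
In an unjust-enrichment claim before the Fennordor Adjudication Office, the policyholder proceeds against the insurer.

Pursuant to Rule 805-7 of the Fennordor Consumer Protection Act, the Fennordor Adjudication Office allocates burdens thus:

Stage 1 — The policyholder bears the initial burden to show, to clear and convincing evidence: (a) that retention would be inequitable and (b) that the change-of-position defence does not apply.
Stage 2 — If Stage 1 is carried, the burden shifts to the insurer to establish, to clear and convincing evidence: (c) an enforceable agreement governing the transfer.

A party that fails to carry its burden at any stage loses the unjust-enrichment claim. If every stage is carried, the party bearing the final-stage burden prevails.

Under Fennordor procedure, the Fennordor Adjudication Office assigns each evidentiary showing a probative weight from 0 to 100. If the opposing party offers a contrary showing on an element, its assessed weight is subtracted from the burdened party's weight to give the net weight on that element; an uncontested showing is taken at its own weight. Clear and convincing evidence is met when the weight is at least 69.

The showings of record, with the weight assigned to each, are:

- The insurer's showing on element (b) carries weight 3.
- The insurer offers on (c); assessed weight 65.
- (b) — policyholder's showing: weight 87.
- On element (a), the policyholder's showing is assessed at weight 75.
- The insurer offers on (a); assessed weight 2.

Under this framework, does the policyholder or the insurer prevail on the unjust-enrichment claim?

policyholder

Stage 1 — burden on policyholder; standard: clear and convincing evidence (weight is at least 69).
    (a): 75 − 2 = 73 ≥ 69 [met]
    (b): 87 − 3 = 84 ≥ 69 [met]
  Stage 1 is satisfied; the onus moves to the insurer.
Stage 2 — burden on insurer; standard: clear and convincing evidence (weight is at least 69).
    (c): 65 < 69 [not met]
  The insurer does not carry Stage 2.
The policyholder prevails.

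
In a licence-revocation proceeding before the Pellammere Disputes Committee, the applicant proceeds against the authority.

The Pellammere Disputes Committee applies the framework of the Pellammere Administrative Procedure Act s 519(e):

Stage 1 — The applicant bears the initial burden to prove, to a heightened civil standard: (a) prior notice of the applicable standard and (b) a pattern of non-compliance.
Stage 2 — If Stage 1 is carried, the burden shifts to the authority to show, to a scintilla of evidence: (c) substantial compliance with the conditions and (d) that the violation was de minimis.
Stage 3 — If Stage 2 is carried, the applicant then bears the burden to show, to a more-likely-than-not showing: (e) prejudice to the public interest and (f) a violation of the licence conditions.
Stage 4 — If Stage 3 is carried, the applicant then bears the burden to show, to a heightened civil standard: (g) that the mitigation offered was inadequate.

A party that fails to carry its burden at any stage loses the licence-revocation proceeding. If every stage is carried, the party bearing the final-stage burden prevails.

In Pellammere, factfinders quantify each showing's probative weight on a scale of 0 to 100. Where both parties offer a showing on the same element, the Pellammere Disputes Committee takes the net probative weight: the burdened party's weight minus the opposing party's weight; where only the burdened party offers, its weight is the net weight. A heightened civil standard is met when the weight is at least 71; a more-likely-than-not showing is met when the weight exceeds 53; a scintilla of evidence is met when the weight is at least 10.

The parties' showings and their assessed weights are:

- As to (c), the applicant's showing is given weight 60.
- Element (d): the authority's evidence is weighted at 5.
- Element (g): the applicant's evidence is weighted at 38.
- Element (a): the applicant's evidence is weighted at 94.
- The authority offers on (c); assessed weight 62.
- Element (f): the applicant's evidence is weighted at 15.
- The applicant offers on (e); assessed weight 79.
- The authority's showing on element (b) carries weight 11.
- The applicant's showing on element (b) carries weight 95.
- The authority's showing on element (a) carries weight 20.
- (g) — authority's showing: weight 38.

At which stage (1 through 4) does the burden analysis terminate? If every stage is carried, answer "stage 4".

At Stage 1 the applicant must meet a heightened civil standard (weight is at least 71): on (a) the weight is 94 less the opposing 20 gives net 74, which does reach 71, so (a) meets the standard; on (b) the weight is 95 less the opposing 11 gives net 84, ≥ 71, so (b) meets the standard.
  Stage 1 is satisfied; the onus moves to the authority.
At Stage 2 the authority must meet a scintilla of evidence (weight is at least 10): on (c) the weight is 62 less the opposing 60 gives net 2, < 10, so (c) does not meet the standard; on (d) the weight is 5, < 10, so (d) does not meet the standard.
  Not every element is met, so the authority fails to carry Stage 2.
The analysis ends at Stage 2; the applicant prevails.

stage 2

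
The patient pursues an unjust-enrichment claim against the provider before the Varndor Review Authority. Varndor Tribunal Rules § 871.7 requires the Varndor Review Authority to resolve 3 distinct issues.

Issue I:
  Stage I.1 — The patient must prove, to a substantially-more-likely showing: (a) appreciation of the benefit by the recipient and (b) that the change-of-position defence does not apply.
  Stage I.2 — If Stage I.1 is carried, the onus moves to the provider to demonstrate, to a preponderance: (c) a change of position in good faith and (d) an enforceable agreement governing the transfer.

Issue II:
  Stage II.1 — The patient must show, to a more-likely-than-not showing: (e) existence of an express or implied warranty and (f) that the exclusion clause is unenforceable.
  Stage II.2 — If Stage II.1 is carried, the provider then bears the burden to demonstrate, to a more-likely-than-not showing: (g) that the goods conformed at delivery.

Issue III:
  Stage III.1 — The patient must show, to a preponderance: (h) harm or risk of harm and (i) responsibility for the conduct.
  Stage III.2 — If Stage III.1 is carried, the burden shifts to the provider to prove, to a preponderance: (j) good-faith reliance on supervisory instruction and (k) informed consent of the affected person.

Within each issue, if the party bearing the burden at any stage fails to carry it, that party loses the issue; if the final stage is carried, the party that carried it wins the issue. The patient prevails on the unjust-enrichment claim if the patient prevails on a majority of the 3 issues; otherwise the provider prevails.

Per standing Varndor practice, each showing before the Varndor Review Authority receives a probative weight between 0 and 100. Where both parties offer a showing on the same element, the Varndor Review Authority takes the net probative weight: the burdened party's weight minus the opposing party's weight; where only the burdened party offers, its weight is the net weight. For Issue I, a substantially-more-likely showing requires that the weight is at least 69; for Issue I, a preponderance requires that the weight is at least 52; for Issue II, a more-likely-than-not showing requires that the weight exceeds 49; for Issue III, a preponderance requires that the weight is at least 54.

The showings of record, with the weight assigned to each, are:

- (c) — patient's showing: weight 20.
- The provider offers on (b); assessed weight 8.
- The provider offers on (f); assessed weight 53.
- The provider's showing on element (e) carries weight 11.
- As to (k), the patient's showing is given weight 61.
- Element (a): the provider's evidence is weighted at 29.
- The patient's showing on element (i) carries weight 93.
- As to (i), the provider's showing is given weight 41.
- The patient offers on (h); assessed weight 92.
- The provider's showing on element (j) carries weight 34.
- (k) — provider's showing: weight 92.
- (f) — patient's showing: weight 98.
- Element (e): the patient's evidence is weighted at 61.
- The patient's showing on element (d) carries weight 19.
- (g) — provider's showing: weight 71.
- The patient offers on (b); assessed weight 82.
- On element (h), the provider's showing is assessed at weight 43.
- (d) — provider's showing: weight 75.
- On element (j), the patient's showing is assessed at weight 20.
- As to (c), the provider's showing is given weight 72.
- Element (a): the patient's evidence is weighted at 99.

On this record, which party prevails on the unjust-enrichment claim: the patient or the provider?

provider

— Issue I —
At Stage I.1 the patient must meet a substantially-more-likely showing (weight is at least 69): on (a) the weight is 99 less the opposing 29 gives net 70, ≥ 69, so (a) meets the standard; on (b) the weight is 82 less the opposing 8 gives net 74, which does reach 69, so (b) meets the standard.
  The patient carries Stage I.1; the provider now bears the burden.
At Stage I.2 the provider must meet a preponderance (weight is at least 52): on (c) the weight is 72 less the opposing 20 gives net 52, which does reach 52, so (c) meets the standard; on (d) the weight is 75 less the opposing 19 gives net 56, ≥ 52, so (d) meets the standard.
  The provider carries the last stage.
All stages carried — the provider prevails on this issue.
— Issue II —
Stage II.1 — burden on patient; standard: a more-likely-than-not showing (weight exceeds 49).
    (e): 61 − 11 = 50 > 49 [met]
    (f): 98 − 53 = 45 ≤ 49 [not met]
  The patient does not carry Stage II.1.
So the provider prevails on this issue.
— Issue III —
Stage III.1 (patient, a preponderance, weight is at least 54): (h) net 92−43=49 < 54 — fails; (i) net 93−41=52 < 54 — fails.
  The patient does not carry Stage III.1.
So the provider prevails on this issue.
Per-issue: Issue I → provider; Issue II → provider; Issue III → provider. The patient must prevail on a majority of issues; overall, the provider prevails.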